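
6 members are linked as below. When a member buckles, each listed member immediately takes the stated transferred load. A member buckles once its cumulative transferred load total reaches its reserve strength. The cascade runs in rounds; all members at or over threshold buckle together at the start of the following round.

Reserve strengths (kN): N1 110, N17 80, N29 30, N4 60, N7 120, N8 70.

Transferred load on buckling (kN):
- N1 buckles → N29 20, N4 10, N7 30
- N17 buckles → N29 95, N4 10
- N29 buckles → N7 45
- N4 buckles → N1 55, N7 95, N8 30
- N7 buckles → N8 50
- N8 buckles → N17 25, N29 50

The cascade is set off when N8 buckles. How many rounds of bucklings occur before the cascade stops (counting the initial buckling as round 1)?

Round 1 — N8 buckles (initial).
  N17: +25 → 25 < 80
  N29: +50 → 50 ≥ 30
Round 2 — N29 buckles.
  N7: +45 → 45 < 120
No further bucklings.

2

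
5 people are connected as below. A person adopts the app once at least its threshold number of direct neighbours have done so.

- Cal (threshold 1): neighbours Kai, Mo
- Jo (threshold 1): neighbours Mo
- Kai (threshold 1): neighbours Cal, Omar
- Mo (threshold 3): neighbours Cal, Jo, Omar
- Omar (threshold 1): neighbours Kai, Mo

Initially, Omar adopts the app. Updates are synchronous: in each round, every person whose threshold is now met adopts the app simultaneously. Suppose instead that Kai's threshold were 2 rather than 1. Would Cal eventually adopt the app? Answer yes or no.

no

With Kai's threshold at 2:
Round 1 — Omar adopts the app (initial).
Round 2 — no new adoptions; cascade stops.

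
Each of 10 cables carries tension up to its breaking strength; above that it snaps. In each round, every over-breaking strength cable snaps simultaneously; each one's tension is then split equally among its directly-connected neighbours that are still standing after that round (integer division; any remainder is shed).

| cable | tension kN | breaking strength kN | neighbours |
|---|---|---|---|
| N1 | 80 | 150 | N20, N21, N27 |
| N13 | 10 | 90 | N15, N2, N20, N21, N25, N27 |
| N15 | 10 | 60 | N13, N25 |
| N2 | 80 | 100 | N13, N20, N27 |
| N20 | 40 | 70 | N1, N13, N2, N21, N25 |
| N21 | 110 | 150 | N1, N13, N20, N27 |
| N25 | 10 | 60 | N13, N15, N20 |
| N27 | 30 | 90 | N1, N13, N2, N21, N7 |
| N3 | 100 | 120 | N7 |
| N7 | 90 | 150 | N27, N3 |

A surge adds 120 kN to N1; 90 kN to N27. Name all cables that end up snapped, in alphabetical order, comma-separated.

N1, N13, N15, N2, N20, N21, N25, N27

Round 1 — N1 at 200 > 150; N27 at 120 > 90. N1, N27 snap.
  N1 sheds 200 kN to N20, N21: 100 each.
    N20: 40+100 = 140 > 70
    N21: 110+100 = 210 > 150
  N27 sheds 120 kN to N13, N2, N21, N7: 30 each.
    N13: 10+30 = 40 ≤ 90
    N2: 80+30 = 110 > 100
    N21: 210+30 = 240 > 150
    N7: 90+30 = 120 ≤ 150
Round 2 — N2, N20, N21 snap.
  N2 sheds 110 kN to N13: 110 each.
    N13: 40+110 = 150 > 90
  N20 sheds 140 kN to N13, N25: 70 each.
    N13: 150+70 = 220 > 90
    N25: 10+70 = 80 > 60
  N21 sheds 240 kN to N13: 240 each.
    N13: 220+240 = 460 > 90
Round 3 — N13, N25 snap.
  N13 sheds 460 kN to N15: 460 each.
    N15: 10+460 = 470 > 60
  N25 sheds 80 kN to N15: 80 each.
    N15: 470+80 = 550 > 60
Round 4 — N15 snaps.
  N15 sheds 550 kN: no online neighbours, lost.
No further breaks.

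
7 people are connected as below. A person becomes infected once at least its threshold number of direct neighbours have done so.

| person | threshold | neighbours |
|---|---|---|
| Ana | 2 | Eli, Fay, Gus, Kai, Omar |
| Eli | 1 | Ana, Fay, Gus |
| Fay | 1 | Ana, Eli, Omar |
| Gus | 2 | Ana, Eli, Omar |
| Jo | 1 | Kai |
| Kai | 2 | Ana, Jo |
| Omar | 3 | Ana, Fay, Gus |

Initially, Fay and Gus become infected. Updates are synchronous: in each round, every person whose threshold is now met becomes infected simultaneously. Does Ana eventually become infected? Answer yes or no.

yes

Round 1 — Fay, Gus become infected (initial).
Round 2 — checking thresholds:
  Ana: 2 of 5 neighbours ≥ 2, becomes infected.
  Eli: 2 of 3 neighbours ≥ 1, becomes infected.
  Omar: 2 of 3 neighbours < 3, below threshold.
Round 3 — checking thresholds:
  Kai: 1 of 2 neighbours < 2, below threshold.
  Omar: 3 of 3 neighbours ≥ 3, becomes infected.
Round 4 — no new infections; cascade stops.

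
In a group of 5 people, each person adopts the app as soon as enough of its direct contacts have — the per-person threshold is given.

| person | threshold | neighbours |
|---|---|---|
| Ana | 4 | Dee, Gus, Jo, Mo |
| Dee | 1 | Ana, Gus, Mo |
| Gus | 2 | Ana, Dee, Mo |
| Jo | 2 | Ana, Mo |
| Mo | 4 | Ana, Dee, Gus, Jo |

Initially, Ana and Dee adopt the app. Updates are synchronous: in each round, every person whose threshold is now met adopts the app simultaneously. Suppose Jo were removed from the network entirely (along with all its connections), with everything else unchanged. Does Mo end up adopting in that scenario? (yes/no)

With Jo removed:
Round 1 — Ana, Dee adopt the app (initial).
Round 2 — checking thresholds:
  Gus: 2 of 3 neighbours ≥ 2, adopts the app.
  Mo: 2 of 3 neighbours < 4, holds.
Round 3 — no new adoptions; cascade stops.

no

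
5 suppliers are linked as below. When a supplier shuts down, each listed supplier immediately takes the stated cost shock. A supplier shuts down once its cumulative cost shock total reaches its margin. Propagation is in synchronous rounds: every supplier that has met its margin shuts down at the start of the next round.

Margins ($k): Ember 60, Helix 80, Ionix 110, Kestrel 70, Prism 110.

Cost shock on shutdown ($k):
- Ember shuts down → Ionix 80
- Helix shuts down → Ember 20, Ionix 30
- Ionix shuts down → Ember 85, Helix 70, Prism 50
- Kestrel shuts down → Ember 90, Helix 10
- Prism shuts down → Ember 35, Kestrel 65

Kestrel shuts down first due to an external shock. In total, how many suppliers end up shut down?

Round 1 — Kestrel shuts down (initial).
  Ember: +90 → 90 ≥ 60
  Helix: +10 → 10 < 80
Round 2 — Ember shuts down.
  Ionix: +80 → 80 < 110
No further shutdowns.

2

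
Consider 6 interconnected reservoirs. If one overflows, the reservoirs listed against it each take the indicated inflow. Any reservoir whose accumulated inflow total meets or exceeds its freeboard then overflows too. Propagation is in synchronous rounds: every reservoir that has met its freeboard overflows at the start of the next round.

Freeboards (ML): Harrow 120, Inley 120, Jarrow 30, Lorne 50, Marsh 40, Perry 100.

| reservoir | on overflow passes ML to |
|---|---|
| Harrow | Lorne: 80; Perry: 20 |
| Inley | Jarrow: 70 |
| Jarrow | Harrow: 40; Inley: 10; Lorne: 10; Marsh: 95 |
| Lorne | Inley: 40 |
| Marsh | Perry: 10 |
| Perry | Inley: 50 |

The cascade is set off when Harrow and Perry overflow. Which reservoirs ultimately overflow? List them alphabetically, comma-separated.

Round 1 — Harrow, Perry overflow (initial).
  Inley: +50 → 50 < 120
  Lorne: +80 → 80 ≥ 50
Round 2 — Lorne overflows.
  Inley: +40 → 90 < 120
No further overflows.

Harrow, Lorne, Perry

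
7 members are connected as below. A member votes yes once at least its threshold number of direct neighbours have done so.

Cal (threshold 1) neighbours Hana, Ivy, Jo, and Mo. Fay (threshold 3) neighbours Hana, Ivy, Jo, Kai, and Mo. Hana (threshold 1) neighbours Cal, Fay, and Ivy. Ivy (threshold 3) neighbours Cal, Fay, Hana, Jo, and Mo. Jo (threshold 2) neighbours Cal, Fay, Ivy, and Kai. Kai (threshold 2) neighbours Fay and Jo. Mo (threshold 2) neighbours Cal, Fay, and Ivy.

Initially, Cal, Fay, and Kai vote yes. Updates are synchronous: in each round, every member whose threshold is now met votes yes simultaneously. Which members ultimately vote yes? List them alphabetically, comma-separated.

Cal, Fay, Hana, Ivy, Jo, Kai, Mo

Round 1 — Cal, Fay, Kai vote yes (initial).
Round 2 — checking thresholds:
  Hana: 2 of 3 neighbours ≥ 1, votes yes.
  Ivy: 2 of 5 neighbours < 3, holds.
  Jo: 3 of 4 neighbours ≥ 2, votes yes.
  Mo: 2 of 3 neighbours ≥ 2, votes yes.
Round 3 — checking thresholds:
  Ivy: 5 of 5 neighbours ≥ 3, votes yes.
Round 4 — no new yes votes; cascade stops.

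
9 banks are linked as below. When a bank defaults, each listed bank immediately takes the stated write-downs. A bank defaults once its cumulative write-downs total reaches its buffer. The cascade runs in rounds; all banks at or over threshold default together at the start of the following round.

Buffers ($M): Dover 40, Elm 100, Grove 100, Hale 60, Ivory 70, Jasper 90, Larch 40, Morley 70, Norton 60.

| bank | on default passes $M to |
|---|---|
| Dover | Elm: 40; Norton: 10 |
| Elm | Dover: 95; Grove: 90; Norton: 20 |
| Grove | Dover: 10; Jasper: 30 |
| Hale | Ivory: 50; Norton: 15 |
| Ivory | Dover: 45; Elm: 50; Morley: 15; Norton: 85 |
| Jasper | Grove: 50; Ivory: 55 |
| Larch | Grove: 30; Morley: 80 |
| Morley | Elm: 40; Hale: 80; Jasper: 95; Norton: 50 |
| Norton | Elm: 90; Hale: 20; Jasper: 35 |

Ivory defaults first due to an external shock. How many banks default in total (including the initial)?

4

Round 1 — Ivory defaults (initial).
  Dover: +45 → 45 ≥ 40
  Elm: +50 → 50 < 100
  Morley: +15 → 15 < 70
  Norton: +85 → 85 ≥ 60
Round 2 — Dover, Norton default.
  Elm: +40+90 → 180 ≥ 100
  Hale: +20 → 20 < 60
  Jasper: +35 → 35 < 90
Round 3 — Elm defaults.
  Grove: +90 → 90 < 100
No further defaults.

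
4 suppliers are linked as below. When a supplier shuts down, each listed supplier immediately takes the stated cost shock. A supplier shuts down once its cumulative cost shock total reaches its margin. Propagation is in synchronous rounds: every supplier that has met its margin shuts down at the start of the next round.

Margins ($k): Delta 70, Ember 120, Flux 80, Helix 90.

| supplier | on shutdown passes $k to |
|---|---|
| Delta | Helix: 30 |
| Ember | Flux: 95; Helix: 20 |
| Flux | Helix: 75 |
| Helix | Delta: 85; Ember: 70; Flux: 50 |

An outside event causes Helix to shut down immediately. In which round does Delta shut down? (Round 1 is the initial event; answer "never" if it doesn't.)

Round 1 — Helix shuts down (initial).
  Delta: +85 → 85 ≥ 70
  Ember: +70 → 70 < 120
  Flux: +50 → 50 < 80
Round 2 — Delta shuts down.
No further shutdowns.

2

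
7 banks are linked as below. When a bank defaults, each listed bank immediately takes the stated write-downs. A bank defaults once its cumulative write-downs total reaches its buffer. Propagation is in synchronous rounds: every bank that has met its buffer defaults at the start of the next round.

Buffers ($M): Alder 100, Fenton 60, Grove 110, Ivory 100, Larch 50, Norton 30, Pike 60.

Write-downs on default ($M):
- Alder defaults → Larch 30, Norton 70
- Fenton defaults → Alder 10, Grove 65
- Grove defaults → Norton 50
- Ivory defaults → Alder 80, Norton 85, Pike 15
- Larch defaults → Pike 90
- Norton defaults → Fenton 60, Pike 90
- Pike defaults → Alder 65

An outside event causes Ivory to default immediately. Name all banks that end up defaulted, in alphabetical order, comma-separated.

Alder, Fenton, Ivory, Norton, Pike

Round 1 — Ivory defaults (initial).
  Alder: +80 → 80 < 100
  Norton: +85 → 85 ≥ 30
  Pike: +15 → 15 < 60
Round 2 — Norton defaults.
  Fenton: +60 → 60 ≥ 60
  Pike: +90 → 105 ≥ 60
Round 3 — Fenton, Pike default.
  Alder: +10+65 → 155 ≥ 100
  Grove: +65 → 65 < 110
Round 4 — Alder defaults.
  Larch: +30 → 30 < 50
No further defaults.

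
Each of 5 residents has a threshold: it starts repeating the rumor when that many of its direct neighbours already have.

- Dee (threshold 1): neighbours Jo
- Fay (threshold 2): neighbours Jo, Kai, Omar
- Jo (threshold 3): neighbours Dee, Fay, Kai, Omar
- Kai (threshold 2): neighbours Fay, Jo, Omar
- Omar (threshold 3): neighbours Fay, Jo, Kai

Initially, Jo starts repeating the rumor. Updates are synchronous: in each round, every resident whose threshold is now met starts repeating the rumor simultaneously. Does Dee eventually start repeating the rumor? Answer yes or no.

yes

Round 1 — Jo starts repeating the rumor (initial).
Round 2 — checking thresholds:
  Dee: 1 of 1 neighbours ≥ 1, starts repeating the rumor.
  Fay: 1 of 3 neighbours < 2, below threshold.
  Kai: 1 of 3 neighbours < 2, below threshold.
  Omar: 1 of 3 neighbours < 3, below threshold.
Round 3 — no new spreads; cascade stops.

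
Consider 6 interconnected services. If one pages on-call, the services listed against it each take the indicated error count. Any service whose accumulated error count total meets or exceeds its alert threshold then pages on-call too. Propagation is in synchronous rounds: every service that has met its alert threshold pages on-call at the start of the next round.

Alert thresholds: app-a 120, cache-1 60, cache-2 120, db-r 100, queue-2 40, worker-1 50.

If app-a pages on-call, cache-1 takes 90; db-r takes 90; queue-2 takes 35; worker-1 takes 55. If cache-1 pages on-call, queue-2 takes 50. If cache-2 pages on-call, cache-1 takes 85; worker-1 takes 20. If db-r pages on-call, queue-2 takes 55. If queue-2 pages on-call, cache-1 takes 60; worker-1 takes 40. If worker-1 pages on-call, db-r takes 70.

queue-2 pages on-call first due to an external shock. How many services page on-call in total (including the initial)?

Round 1 — queue-2 pages on-call (initial).
  cache-1: +60 → 60 ≥ 60
  worker-1: +40 → 40 < 50
Round 2 — cache-1 pages on-call.
No further pages.

2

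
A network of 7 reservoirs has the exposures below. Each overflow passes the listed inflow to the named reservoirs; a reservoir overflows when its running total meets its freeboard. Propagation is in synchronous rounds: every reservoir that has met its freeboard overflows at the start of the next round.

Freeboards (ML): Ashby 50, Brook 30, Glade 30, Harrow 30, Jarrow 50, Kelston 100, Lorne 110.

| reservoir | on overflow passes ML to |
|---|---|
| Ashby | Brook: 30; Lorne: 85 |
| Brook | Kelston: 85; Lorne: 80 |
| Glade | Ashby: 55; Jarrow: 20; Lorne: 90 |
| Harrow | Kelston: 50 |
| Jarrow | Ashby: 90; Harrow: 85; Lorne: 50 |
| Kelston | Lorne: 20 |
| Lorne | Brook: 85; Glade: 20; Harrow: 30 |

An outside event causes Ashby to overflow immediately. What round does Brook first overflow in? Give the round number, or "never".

Round 1 — Ashby overflows (initial).
  Brook: +30 → 30 ≥ 30
  Lorne: +85 → 85 < 110
Round 2 — Brook overflows.
  Kelston: +85 → 85 < 100
  Lorne: +80 → 165 ≥ 110
Round 3 — Lorne overflows.
  Glade: +20 → 20 < 30
  Harrow: +30 → 30 ≥ 30
Round 4 — Harrow overflows.
  Kelston: +50 → 135 ≥ 100
Round 5 — Kelston overflows.
No further overflows.

2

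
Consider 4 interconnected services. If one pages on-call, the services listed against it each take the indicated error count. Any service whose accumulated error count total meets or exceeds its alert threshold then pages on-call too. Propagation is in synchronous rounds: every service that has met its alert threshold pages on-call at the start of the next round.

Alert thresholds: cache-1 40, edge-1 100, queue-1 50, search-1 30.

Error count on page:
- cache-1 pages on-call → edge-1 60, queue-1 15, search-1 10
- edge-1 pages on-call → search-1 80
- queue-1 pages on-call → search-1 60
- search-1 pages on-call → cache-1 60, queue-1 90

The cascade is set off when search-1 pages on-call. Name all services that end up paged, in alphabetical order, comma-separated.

cache-1, queue-1, search-1

Round 1 — search-1 pages on-call (initial).
  cache-1: +60 → 60 ≥ 40
  queue-1: +90 → 90 ≥ 50
Round 2 — cache-1, queue-1 page on-call.
  edge-1: +60 → 60 < 100
No further pages.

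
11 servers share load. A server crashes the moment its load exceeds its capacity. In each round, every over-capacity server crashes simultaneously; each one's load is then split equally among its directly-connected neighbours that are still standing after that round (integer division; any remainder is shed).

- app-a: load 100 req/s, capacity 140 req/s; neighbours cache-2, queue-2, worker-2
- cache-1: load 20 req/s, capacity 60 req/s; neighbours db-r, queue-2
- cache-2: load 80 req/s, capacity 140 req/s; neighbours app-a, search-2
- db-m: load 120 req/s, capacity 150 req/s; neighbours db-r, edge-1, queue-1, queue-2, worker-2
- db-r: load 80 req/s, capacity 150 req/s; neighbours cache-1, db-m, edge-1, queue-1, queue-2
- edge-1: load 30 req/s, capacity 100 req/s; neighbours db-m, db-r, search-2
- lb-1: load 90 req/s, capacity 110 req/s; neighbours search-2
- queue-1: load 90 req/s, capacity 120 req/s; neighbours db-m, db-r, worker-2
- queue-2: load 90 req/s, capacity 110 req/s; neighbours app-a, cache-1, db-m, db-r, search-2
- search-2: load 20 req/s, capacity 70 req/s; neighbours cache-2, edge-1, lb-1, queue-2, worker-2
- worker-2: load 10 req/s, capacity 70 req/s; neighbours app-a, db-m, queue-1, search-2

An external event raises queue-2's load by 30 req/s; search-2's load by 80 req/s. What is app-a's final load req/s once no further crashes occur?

Round 1 — queue-2 at 120 > 110; search-2 at 100 > 70. queue-2, search-2 crash.
  queue-2 sheds 120 req/s to app-a, cache-1, db-m, db-r: 30 each.
    app-a: 100+30 = 130 ≤ 140
    cache-1: 20+30 = 50 ≤ 60
    db-m: 120+30 = 150 ≤ 150
    db-r: 80+30 = 110 ≤ 150
  search-2 sheds 100 req/s to cache-2, edge-1, lb-1, worker-2: 25 each.
    cache-2: 80+25 = 105 ≤ 140
    edge-1: 30+25 = 55 ≤ 100
    lb-1: 90+25 = 115 > 110
    worker-2: 10+25 = 35 ≤ 70
Round 2 — lb-1 crashes.
  lb-1 sheds 115 req/s: no online neighbours, lost.
No further crashes.

130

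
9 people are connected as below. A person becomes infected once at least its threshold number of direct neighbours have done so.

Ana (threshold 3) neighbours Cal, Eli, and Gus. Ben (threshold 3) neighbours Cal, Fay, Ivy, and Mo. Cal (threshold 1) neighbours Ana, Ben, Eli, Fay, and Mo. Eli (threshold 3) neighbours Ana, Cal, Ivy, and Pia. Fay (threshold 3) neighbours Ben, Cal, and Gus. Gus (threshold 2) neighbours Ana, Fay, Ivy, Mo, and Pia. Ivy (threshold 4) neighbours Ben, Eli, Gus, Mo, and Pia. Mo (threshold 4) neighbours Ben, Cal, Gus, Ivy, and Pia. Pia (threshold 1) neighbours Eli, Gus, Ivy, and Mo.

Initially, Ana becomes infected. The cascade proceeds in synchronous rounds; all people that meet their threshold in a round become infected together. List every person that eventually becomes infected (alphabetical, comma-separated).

Round 1 — Ana becomes infected (initial).
Round 2 — checking thresholds:
  Cal: 1 of 5 neighbours ≥ 1, becomes infected.
  Eli: 1 of 4 neighbours < 3, below threshold.
  Gus: 1 of 5 neighbours < 2, below threshold.
Round 3 — no new infections; cascade stops.

Ana, Cal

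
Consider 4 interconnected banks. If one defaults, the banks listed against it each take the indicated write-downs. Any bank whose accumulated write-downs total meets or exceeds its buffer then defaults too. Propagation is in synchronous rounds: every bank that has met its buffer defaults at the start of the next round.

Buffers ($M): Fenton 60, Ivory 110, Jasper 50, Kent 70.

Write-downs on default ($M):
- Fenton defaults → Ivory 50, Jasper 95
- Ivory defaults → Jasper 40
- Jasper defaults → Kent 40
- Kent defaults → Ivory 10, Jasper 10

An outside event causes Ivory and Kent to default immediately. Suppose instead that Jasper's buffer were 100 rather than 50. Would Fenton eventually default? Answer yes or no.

With Jasper's buffer at 100:
Round 1 — Ivory, Kent default (initial).
  Jasper: +40+10 → 50 < 100
No further defaults.

no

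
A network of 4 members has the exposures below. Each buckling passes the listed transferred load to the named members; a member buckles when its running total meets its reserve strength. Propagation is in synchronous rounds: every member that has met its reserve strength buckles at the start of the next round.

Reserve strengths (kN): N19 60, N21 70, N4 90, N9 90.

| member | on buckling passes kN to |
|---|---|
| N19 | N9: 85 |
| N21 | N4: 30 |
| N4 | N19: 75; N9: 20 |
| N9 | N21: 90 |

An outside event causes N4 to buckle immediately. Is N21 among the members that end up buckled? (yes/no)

Round 1 — N4 buckles (initial).
  N19: +75 → 75 ≥ 60
  N9: +20 → 20 < 90
Round 2 — N19 buckles.
  N9: +85 → 105 ≥ 90
Round 3 — N9 buckles.
  N21: +90 → 90 ≥ 70
Round 4 — N21 buckles.
No further bucklings.

yes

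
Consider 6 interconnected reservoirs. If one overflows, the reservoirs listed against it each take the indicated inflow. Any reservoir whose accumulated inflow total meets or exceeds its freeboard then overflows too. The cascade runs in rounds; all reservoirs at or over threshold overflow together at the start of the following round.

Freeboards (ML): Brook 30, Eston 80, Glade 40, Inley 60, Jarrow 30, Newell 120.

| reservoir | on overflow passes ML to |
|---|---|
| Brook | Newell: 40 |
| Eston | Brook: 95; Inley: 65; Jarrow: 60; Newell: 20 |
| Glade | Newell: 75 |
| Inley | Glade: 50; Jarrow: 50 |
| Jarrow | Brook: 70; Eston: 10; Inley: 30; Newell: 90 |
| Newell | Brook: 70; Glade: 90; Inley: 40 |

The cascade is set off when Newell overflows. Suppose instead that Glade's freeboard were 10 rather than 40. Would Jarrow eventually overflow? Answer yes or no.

With Glade's freeboard at 10:
Round 1 — Newell overflows (initial).
  Brook: +70 → 70 ≥ 30
  Glade: +90 → 90 ≥ 10
  Inley: +40 → 40 < 60
Round 2 — Brook, Glade overflow.
No further overflows.

no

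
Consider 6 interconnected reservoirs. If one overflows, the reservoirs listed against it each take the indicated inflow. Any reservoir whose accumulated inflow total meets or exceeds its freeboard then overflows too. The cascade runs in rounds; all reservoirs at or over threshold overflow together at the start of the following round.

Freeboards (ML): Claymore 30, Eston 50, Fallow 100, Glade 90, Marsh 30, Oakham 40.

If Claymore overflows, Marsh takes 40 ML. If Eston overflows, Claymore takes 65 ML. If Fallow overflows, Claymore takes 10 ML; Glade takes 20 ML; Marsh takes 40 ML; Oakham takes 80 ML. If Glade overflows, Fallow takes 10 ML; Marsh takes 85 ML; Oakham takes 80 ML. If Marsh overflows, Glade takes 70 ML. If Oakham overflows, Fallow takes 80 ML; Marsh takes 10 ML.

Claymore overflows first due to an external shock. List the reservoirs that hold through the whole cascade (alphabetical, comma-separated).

Round 1 — Claymore overflows (initial).
  Marsh: +40 → 40 ≥ 30
Round 2 — Marsh overflows.
  Glade: +70 → 70 < 90
No further overflows.

Eston, Fallow, Glade, Oakham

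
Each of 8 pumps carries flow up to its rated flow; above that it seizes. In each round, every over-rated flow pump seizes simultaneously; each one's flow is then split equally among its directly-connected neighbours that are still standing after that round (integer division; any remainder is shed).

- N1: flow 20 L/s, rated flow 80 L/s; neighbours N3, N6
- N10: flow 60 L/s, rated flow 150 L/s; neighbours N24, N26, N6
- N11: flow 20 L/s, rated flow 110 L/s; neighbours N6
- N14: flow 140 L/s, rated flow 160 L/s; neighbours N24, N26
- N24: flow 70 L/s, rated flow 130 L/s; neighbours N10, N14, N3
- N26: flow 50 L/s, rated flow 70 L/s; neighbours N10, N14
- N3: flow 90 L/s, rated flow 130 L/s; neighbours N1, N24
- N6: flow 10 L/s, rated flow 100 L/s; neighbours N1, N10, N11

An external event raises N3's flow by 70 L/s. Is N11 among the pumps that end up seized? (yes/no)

Round 1 — N3 at 160 > 130. N3 seizes.
  N3 sheds 160 L/s to N1, N24: 80 each.
    N1: 20+80 = 100 > 80
    N24: 70+80 = 150 > 130
Round 2 — N1, N24 seize.
  N1 sheds 100 L/s to N6: 100 each.
    N6: 10+100 = 110 > 100
  N24 sheds 150 L/s to N10, N14: 75 each.
    N10: 60+75 = 135 ≤ 150
    N14: 140+75 = 215 > 160
Round 3 — N14, N6 seize.
  N14 sheds 215 L/s to N26: 215 each.
    N26: 50+215 = 265 > 70
  N6 sheds 110 L/s to N10, N11: 55 each.
    N10: 135+55 = 190 > 150
    N11: 20+55 = 75 ≤ 110
Round 4 — N10, N26 seize.
  N10 sheds 190 L/s: no online neighbours, lost.
  N26 sheds 265 L/s: no online neighbours, lost.
No further seizures.

no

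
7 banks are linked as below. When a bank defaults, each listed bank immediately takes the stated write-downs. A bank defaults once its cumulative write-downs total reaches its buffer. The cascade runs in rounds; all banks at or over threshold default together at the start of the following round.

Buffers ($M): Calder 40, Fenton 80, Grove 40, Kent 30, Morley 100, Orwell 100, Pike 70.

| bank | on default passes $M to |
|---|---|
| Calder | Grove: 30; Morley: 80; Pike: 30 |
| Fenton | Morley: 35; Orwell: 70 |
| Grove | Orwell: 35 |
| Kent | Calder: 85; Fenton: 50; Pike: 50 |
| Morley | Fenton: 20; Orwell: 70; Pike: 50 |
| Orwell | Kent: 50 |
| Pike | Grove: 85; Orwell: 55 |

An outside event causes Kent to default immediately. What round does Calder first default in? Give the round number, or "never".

2

Round 1 — Kent defaults (initial).
  Calder: +85 → 85 ≥ 40
  Fenton: +50 → 50 < 80
  Pike: +50 → 50 < 70
Round 2 — Calder defaults.
  Grove: +30 → 30 < 40
  Morley: +80 → 80 < 100
  Pike: +30 → 80 ≥ 70
Round 3 — Pike defaults.
  Grove: +85 → 115 ≥ 40
  Orwell: +55 → 55 < 100
Round 4 — Grove defaults.
  Orwell: +35 → 90 < 100
No further defaults.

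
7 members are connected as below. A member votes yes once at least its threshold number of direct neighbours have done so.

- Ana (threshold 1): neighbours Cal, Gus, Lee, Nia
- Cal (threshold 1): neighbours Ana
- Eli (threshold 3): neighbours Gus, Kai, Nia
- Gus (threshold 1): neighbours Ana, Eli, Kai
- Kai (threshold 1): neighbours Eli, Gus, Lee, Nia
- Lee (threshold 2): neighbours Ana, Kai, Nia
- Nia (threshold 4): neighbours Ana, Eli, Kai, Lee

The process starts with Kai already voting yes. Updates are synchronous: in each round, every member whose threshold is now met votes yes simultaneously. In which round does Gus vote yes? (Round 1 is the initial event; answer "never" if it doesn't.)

2

Round 1 — Kai votes yes (initial).
Round 2 — checking thresholds:
  Eli: 1 of 3 neighbours < 3, holds.
  Gus: 1 of 3 neighbours ≥ 1, votes yes.
  Lee: 1 of 3 neighbours < 2, holds.
  Nia: 1 of 4 neighbours < 4, holds.
Round 3 — checking thresholds:
  Ana: 1 of 4 neighbours ≥ 1, votes yes.
  Eli: 2 of 3 neighbours < 3, holds.
  Lee: 1 of 3 neighbours < 2, holds.
  Nia: 1 of 4 neighbours < 4, holds.
Round 4 — checking thresholds:
  Cal: 1 of 1 neighbours ≥ 1, votes yes.
  Eli: 2 of 3 neighbours < 3, holds.
  Lee: 2 of 3 neighbours ≥ 2, votes yes.
  Nia: 2 of 4 neighbours < 4, holds.
Round 5 — no new yes votes; cascade stops.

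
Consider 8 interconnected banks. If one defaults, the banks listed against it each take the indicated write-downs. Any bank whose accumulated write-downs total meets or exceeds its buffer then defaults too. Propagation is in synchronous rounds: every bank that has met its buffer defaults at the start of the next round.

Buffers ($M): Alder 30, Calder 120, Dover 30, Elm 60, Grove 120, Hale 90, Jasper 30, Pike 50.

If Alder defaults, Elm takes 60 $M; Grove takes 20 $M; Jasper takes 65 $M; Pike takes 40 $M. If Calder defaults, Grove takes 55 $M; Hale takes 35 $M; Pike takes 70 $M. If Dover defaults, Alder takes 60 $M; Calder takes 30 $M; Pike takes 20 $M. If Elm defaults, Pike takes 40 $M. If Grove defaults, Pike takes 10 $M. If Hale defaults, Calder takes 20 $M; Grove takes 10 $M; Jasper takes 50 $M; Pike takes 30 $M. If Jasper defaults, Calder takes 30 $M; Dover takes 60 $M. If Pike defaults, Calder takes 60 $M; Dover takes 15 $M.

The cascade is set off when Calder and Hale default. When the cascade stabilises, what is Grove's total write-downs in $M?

85

Round 1 — Calder, Hale default (initial).
  Grove: +55+10 → 65 < 120
  Jasper: +50 → 50 ≥ 30
  Pike: +70+30 → 100 ≥ 50
Round 2 — Jasper, Pike default.
  Dover: +60+15 → 75 ≥ 30
Round 3 — Dover defaults.
  Alder: +60 → 60 ≥ 30
Round 4 — Alder defaults.
  Elm: +60 → 60 ≥ 60
  Grove: +20 → 85 < 120
Round 5 — Elm defaults.
No further defaults.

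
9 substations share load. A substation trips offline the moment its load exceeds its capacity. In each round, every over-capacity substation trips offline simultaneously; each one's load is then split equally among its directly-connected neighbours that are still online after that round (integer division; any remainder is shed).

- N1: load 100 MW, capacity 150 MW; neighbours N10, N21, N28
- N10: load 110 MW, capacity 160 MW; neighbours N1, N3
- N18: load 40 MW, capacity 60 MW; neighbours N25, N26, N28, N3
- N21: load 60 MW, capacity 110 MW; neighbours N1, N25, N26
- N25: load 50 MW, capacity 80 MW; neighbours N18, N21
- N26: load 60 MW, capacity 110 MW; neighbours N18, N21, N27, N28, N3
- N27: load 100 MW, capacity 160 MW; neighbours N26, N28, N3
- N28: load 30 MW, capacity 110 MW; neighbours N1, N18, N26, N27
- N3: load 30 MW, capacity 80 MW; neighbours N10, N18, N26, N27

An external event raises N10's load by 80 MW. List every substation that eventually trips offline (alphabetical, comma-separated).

Round 1 — N10 at 190 > 160. N10 trips offline.
  N10 sheds 190 MW to N1, N3: 95 each.
    N1: 100+95 = 195 > 150
    N3: 30+95 = 125 > 80
Round 2 — N1, N3 trip offline.
  N1 sheds 195 MW to N21, N28: 97 each (1 lost).
    N21: 60+97 = 157 > 110
    N28: 30+97 = 127 > 110
  N3 sheds 125 MW to N18, N26, N27: 41 each (2 lost).
    N18: 40+41 = 81 > 60
    N26: 60+41 = 101 ≤ 110
    N27: 100+41 = 141 ≤ 160
Round 3 — N18, N21, N28 trip offline.
  N18 sheds 81 MW to N25, N26: 40 each (1 lost).
    N25: 50+40 = 90 > 80
    N26: 101+40 = 141 > 110
  N21 sheds 157 MW to N25, N26: 78 each (1 lost).
    N25: 90+78 = 168 > 80
    N26: 141+78 = 219 > 110
  N28 sheds 127 MW to N26, N27: 63 each (1 lost).
    N26: 219+63 = 282 > 110
    N27: 141+63 = 204 > 160
Round 4 — N25, N26, N27 trip offline.
  N25 sheds 168 MW: no online neighbours, lost.
  N26 sheds 282 MW: no online neighbours, lost.
  N27 sheds 204 MW: no online neighbours, lost.
No further trips.

N1, N10, N18, N21, N25, N26, N27, N28, N3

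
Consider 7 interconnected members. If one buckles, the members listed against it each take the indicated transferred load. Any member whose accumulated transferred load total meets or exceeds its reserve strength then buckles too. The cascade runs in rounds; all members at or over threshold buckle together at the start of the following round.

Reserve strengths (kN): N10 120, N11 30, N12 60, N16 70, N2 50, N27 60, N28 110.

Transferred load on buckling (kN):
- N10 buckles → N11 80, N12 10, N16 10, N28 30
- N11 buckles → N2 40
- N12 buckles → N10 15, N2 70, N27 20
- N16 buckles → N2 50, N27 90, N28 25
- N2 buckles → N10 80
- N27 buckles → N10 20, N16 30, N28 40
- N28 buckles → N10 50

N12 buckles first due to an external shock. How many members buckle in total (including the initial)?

Round 1 — N12 buckles (initial).
  N10: +15 → 15 < 120
  N2: +70 → 70 ≥ 50
  N27: +20 → 20 < 60
Round 2 — N2 buckles.
  N10: +80 → 95 < 120
No further bucklings.

2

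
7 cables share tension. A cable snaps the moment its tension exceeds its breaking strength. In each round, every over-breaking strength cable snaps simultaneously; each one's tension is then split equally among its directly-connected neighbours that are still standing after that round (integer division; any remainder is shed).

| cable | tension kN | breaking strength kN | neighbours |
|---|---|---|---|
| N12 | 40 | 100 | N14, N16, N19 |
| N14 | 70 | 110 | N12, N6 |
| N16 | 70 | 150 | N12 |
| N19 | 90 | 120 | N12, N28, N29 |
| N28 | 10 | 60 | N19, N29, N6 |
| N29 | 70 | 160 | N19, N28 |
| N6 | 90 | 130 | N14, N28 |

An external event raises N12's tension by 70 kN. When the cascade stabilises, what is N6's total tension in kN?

Round 1 — N12 at 110 > 100. N12 snaps.
  N12 sheds 110 kN to N14, N16, N19: 36 each (2 lost).
    N14: 70+36 = 106 ≤ 110
    N16: 70+36 = 106 ≤ 150
    N19: 90+36 = 126 > 120
Round 2 — N19 snaps.
  N19 sheds 126 kN to N28, N29: 63 each.
    N28: 10+63 = 73 > 60
    N29: 70+63 = 133 ≤ 160
Round 3 — N28 snaps.
  N28 sheds 73 kN to N29, N6: 36 each (1 lost).
    N29: 133+36 = 169 > 160
    N6: 90+36 = 126 ≤ 130
Round 4 — N29 snaps.
  N29 sheds 169 kN: no online neighbours, lost.
No further breaks.

126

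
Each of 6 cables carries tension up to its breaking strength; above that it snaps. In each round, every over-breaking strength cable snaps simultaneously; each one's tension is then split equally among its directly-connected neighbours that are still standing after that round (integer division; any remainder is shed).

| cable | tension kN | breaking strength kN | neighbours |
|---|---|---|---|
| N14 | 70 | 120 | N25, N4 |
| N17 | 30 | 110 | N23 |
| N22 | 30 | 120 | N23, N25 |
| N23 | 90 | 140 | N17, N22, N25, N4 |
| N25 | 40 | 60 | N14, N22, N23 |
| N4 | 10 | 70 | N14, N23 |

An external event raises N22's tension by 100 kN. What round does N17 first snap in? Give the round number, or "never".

never

Round 1 — N22 at 130 > 120. N22 snaps.
  N22 sheds 130 kN to N23, N25: 65 each.
    N23: 90+65 = 155 > 140
    N25: 40+65 = 105 > 60
Round 2 — N23, N25 snap.
  N23 sheds 155 kN to N17, N4: 77 each (1 lost).
    N17: 30+77 = 107 ≤ 110
    N4: 10+77 = 87 > 70
  N25 sheds 105 kN to N14: 105 each.
    N14: 70+105 = 175 > 120
Round 3 — N14, N4 snap.
  N14 sheds 175 kN: no online neighbours, lost.
  N4 sheds 87 kN: no online neighbours, lost.
No further breaks.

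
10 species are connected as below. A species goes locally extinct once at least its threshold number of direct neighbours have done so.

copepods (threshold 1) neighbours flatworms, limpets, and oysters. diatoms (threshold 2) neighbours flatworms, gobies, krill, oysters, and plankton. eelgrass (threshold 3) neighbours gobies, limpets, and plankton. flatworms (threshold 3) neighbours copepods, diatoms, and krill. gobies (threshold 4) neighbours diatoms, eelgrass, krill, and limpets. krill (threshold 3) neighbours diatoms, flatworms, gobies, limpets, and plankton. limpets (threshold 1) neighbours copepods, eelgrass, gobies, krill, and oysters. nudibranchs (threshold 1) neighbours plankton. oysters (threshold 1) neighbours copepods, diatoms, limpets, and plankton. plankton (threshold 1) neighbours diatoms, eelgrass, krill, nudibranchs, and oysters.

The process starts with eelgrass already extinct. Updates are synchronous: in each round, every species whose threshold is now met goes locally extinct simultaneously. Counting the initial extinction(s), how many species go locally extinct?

Round 1 — eelgrass goes locally extinct (initial).
Round 2 — checking thresholds:
  gobies: 1 of 4 neighbours < 4, not yet.
  limpets: 1 of 5 neighbours ≥ 1, goes locally extinct.
  plankton: 1 of 5 neighbours ≥ 1, goes locally extinct.
Round 3 — checking thresholds:
  copepods: 1 of 3 neighbours ≥ 1, goes locally extinct.
  diatoms: 1 of 5 neighbours < 2, not yet.
  gobies: 2 of 4 neighbours < 4, not yet.
  krill: 2 of 5 neighbours < 3, not yet.
  nudibranchs: 1 of 1 neighbours ≥ 1, goes locally extinct.
  oysters: 2 of 4 neighbours ≥ 1, goes locally extinct.
Round 4 — checking thresholds:
  diatoms: 2 of 5 neighbours ≥ 2, goes locally extinct.
  flatworms: 1 of 3 neighbours < 3, not yet.
  gobies: 2 of 4 neighbours < 4, not yet.
  krill: 2 of 5 neighbours < 3, not yet.
Round 5 — checking thresholds:
  flatworms: 2 of 3 neighbours < 3, not yet.
  gobies: 3 of 4 neighbours < 4, not yet.
  krill: 3 of 5 neighbours ≥ 3, goes locally extinct.
Round 6 — checking thresholds:
  flatworms: 3 of 3 neighbours ≥ 3, goes locally extinct.
  gobies: 4 of 4 neighbours ≥ 4, goes locally extinct.
Round 7 — no new extinctions; cascade stops.

10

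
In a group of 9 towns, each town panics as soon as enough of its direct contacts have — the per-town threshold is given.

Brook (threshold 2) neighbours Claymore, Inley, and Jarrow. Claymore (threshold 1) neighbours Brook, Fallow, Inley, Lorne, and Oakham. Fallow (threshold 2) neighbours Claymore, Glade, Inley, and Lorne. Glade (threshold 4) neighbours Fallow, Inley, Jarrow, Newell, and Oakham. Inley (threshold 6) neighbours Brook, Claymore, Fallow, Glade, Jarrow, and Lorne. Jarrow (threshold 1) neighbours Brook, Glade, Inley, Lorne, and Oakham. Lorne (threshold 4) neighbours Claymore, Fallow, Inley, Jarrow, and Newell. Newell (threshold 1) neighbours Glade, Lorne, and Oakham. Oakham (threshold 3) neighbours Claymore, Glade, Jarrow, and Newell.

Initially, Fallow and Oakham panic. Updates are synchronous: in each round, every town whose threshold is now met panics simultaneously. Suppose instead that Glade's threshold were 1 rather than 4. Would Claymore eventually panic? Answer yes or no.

With Glade's threshold at 1:
Round 1 — Fallow, Oakham panic (initial).
Round 2 — checking thresholds:
  Claymore: 2 of 5 neighbours ≥ 1, panics.
  Glade: 2 of 5 neighbours ≥ 1, panics.
  Inley: 1 of 6 neighbours < 6, below threshold.
  Jarrow: 1 of 5 neighbours ≥ 1, panics.
  Lorne: 1 of 5 neighbours < 4, below threshold.
  Newell: 1 of 3 neighbours ≥ 1, panics.
Round 3 — checking thresholds:
  Brook: 2 of 3 neighbours ≥ 2, panics.
  Inley: 4 of 6 neighbours < 6, below threshold.
  Lorne: 4 of 5 neighbours ≥ 4, panics.
Round 4 — checking thresholds:
  Inley: 6 of 6 neighbours ≥ 6, panics.
Round 5 — no new panics; cascade stops.

yes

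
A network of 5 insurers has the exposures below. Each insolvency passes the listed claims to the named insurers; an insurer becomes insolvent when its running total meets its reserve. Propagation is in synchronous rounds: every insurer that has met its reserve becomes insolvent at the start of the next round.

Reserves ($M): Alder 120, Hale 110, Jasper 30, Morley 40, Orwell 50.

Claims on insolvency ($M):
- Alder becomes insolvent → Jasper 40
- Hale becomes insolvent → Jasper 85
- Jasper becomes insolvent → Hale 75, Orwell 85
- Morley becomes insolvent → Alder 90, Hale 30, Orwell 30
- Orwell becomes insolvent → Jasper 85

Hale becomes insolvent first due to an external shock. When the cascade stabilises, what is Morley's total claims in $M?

Round 1 — Hale becomes insolvent (initial).
  Jasper: +85 → 85 ≥ 30
Round 2 — Jasper becomes insolvent.
  Orwell: +85 → 85 ≥ 50
Round 3 — Orwell becomes insolvent.
No further insolvencies.

0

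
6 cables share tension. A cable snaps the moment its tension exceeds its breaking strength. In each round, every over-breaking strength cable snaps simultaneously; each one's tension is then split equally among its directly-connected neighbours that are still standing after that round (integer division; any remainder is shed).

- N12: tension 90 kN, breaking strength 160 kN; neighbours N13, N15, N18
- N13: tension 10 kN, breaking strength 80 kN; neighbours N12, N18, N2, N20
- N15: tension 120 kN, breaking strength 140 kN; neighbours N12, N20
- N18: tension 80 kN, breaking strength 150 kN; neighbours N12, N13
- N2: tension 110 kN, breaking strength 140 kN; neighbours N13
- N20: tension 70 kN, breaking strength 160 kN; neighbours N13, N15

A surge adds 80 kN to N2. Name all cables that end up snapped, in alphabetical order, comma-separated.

Round 1 — N2 at 190 > 140. N2 snaps.
  N2 sheds 190 kN to N13: 190 each.
    N13: 10+190 = 200 > 80
Round 2 — N13 snaps.
  N13 sheds 200 kN to N12, N18, N20: 66 each (2 lost).
    N12: 90+66 = 156 ≤ 160
    N18: 80+66 = 146 ≤ 150
    N20: 70+66 = 136 ≤ 160
No further breaks.

N13, N2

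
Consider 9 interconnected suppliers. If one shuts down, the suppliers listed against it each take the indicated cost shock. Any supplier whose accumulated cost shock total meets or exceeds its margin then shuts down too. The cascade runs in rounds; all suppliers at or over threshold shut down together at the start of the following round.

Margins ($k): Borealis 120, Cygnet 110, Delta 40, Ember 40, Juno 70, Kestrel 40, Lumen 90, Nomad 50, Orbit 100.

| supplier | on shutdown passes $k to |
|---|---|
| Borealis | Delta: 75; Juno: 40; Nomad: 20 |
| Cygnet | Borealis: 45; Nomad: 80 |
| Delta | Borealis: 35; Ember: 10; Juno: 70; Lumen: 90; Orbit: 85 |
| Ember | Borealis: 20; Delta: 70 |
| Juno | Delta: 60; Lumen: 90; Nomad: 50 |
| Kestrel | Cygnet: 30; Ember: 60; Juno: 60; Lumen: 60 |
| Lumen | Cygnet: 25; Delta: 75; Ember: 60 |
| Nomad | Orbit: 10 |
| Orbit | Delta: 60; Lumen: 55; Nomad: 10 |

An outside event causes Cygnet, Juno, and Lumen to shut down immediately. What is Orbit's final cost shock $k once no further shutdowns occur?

95

Round 1 — Cygnet, Juno, Lumen shut down (initial).
  Borealis: +45 → 45 < 120
  Delta: +60+75 → 135 ≥ 40
  Ember: +60 → 60 ≥ 40
  Nomad: +80+50 → 130 ≥ 50
Round 2 — Delta, Ember, Nomad shut down.
  Borealis: +35+20 → 100 < 120
  Orbit: +85+10 → 95 < 100
No further shutdowns.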